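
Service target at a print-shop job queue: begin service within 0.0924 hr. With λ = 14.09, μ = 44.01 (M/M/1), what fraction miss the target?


ρ = 14.09/44.01 = 0.3202
P(Wq > t) = ρ·e^{−(μ−λ)t} = 0.3202·e^{−2.7646}
= 0.3202·0.063001 = 0.020170

Final: 0.020170


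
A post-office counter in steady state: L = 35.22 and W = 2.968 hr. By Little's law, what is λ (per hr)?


λ = L/W = 35.22/2.968 = 11.8666 /hr

Final: 11.8666 /hr


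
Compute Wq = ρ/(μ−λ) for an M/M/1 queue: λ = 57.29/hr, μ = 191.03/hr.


ρ = 57.29/191.03 = 0.2999
Wq = ρ/(μ−λ) = 0.2999/(191.03 − 57.29) = 0.2999/133.74 = 0.002242 hr

Final: 0.002242 hr


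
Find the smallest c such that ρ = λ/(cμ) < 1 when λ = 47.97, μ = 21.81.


Stability requires cμ > λ ⇔ c > λ/μ.
λ/μ = 47.97/21.81 = 2.1994
Minimum integer c = ⌊2.1994⌋ + 1 = 3
Check: 3·21.81 = 65.43 > 47.97, while 2·21.81 = 43.62 ≤ 47.97

Final: 3 servers


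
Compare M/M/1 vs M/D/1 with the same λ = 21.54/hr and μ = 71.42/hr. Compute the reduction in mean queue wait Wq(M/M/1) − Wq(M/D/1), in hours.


ρ = 21.54/71.42 = 0.3016
Wq(M/M/1) = ρ/(μ−λ) = 0.3016/49.88 = 0.006046 hr
Wq(M/D/1) = ρ/(2(μ−λ)) = 0.003023 hr
Savings = 0.006046 − 0.003023 = 0.003023 hr

Final: 0.003023 hr


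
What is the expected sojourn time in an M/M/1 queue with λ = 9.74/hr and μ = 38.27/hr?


W = 1/(μ−λ) = 1/(38.27 − 9.74) = 1/28.53 = 0.03505 hr

Final: 0.03505 hr


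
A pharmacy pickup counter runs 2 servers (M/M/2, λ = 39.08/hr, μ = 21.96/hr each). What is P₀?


a = λ/μ = 39.08/21.96 = 1.7796; ρ = a/c = 0.8898
Σ_{k=0}^{1} a^k/k! (terms k=0..1) = 1.00000 + 1.77960 = 2.77960
Tail: a^2/(2!(1−ρ)) = 3.16697/(2·0.1102) = 14.36916
P₀ = 1/(2.77960 + 14.36916) = 1/17.14876 = 0.058313

Final: 0.058313


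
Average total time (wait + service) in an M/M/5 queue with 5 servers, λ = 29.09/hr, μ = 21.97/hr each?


a = 1.3241; ρ = 0.2648; P₀ = 0.265833
Lq = P₀·a^c·ρ/(c!(1−ρ)²) = 0.004417
Wq = Lq/λ = 0.004417/29.09 = 0.0001518 hr
W = Wq + 1/μ = 0.0001518 + 0.04552 = 0.04567 hr

Final: 0.04567 hr


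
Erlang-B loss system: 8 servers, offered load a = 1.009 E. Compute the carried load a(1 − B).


B(8,1.009) = 0.000009714 (Erlang-B)
Carried load = a(1 − B) = 1.009·(1 − 0.000009714) = 1.009·0.999990 = 1.0090 E

Final: 1.0090 Erlangs


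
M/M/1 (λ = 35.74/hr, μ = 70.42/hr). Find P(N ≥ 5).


ρ = 35.74/70.42 = 0.5075
P(N ≥ n) = ρ^n = 0.5075^5 = 0.033674

Final: 0.033674


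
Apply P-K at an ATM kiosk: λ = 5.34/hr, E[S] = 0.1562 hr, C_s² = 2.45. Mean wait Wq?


ρ = λ·E[S] = 5.34·0.1562 = 0.8341
E[S²] = E[S]²(1+C_s²) = 0.1562²·(1+2.45) = 0.084175
Wq = λ·E[S²]/(2(1−ρ)) = 5.34·0.084175/(2·0.1659) = 1.35477 hr

Final: 1.35477 hr


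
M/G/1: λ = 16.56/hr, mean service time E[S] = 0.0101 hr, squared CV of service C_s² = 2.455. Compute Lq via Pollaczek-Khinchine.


ρ = λ·E[S] = 16.56·0.0101 = 0.1673
Lq = ρ²(1+C_s²)/(2(1−ρ)) = 0.02797·(1+2.455)/(2·0.8327)
= 0.02797·3.4550/1.6655 = 0.05803

Final: 0.05803


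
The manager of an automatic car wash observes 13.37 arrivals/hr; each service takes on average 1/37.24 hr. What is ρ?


ρ = λ/μ = 13.37/37.24 = 0.3590

Final: 0.3590


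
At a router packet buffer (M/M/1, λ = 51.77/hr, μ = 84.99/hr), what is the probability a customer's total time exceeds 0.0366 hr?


W ~ Exponential(μ−λ) for M/M/1.
μ − λ = 84.99 − 51.77 = 33.2200
P(W > t) = e^{−(μ−λ)t} = e^{−1.2159} = 0.296457

Final: 0.296457


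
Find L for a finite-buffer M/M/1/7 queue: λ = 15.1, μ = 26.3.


ρ = 15.1/26.3 = 0.5741
L = ρ[1 − (K+1)ρ^K + Kρ^(K+1)] / [(1−ρ)(1−ρ^(K+1))]
Numerator: 0.5741·(1 − 8·0.020566 + 7·0.011808) = 0.527138
Denominator: (0.4259)·(0.988192) = 0.420827
L = 0.527138/0.420827 = 1.2526

Final: 1.2526


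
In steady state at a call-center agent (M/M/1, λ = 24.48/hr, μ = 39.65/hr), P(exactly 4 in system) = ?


ρ = 24.48/39.65 = 0.6174
P_n = (1−ρ)·ρ^n = (1 − 0.6174)·0.6174^4 = 0.3826·0.145302 = 0.055592

Final: 0.055592


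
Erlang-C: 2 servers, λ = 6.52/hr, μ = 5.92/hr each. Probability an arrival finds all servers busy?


a = λ/μ = 1.1014; ρ = a/2 = 0.5507
P₀ = 0.289760 (from M/M/c formula)
C(c,a) = [a^c/(c!(1−ρ))]·P₀ = [1.21297/(2·0.4493)]·0.289760
= 1.34978·0.289760 = 0.391112

Final: 0.391112


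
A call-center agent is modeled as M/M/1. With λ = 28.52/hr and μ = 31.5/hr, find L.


ρ = λ/μ = 28.52/31.5 = 0.9054
L = ρ/(1−ρ) = 0.9054/(1 − 0.9054) = 0.9054/0.09460 = 9.5705

Final: 9.5705


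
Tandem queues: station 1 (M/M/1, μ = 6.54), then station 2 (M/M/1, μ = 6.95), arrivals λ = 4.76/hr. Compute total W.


Each node sees arrival rate λ = 4.76/hr (tandem ⇒ throughput preserved).
W₁ = 1/(μ₁−λ) = 1/(6.54−4.76) = 0.56180 hr
W₂ = 1/(μ₂−λ) = 1/(6.95−4.76) = 0.45662 hr
W_total = W₁ + W₂ = 0.56180 + 0.45662 = 1.01842 hr

Final: 1.01842 hr


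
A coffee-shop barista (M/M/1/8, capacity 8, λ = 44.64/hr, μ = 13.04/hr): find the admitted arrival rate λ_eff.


ρ = 3.4233; P_K = (1−ρ)ρ^8/(1−ρ^9) = 0.707896
λ_eff = λ(1 − P_K) = 44.64·(1 − 0.707896) = 44.64·0.292104 = 13.0395 /hr

Final: 13.0395 /hr


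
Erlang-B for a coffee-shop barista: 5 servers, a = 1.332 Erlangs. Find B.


B(c,a) = (a^c/c!) / Σ_{k=0}^{c} a^k/k!
a^5/5! = 0.034941
Σ terms (k=0..5): 1.00000 + 1.33200 + 0.88711 + 0.39388 + 0.13116 + 0.03494 = 3.779092
B = 0.034941/3.779092 = 0.009246

Final: 0.009246


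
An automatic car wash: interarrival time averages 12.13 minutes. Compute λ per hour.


λ = 1/(interarrival time) in consistent units.
1 hour = 60 min, so λ = 60/12.13 = 4.9464 per hour

Final: 4.9464 /hr


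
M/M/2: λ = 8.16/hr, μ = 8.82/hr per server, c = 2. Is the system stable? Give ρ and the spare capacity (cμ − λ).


Total capacity cμ = 2·8.82 = 17.64/hr
ρ = λ/(cμ) = 8.16/17.64 = 0.4626
Stable ⇔ ρ < 1: YES
Spare capacity = cμ − λ = 17.64 − 8.16 = 9.48/hr

Final: ρ = 0.4626; stable; margin = 9.48/hr


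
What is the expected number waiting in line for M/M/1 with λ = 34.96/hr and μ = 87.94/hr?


ρ = 34.96/87.94 = 0.3975
Lq = ρ²/(1−ρ) = 0.1580/0.6025 = 0.2623

Final: 0.2623


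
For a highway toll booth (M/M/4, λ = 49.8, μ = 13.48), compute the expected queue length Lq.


a = λ/μ = 3.6944; ρ = a/4 = 0.9236
P₀ = 0.008230
Lq = P₀·a^c·ρ / (c!·(1−ρ)²) = 0.008230·186.27639·0.9236/(24·0.005838)
= 10.10543

Final: 10.10543


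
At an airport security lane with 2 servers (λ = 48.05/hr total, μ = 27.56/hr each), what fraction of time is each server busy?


ρ = λ/(cμ) = 48.05/(2·27.56) = 48.05/55.12 = 0.8717

Final: 0.8717


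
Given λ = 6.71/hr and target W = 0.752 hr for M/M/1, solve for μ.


W = 1/(μ−λ) ⇒ μ − λ = 1/W = 1/0.752 = 1.3298
μ = λ + 1/W = 6.71 + 1.3298 = 8.0398 per hr

Final: 8.0398 /hr


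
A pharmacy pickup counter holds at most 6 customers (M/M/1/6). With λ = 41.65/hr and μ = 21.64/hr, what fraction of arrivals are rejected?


ρ = λ/μ = 41.65/21.64 = 1.9247
P_K = (1−ρ)ρ^K/(1−ρ^(K+1)) = (-0.9247·50.833088)/(1 − 97.837252)
= -47.004163/-96.837252 = 0.485393

Final: 0.485393


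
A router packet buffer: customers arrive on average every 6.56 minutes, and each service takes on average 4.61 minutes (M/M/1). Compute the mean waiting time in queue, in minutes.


λ = 60/6.56 = 9.1463 /hr
μ = 60/4.61 = 13.0152 /hr
ρ = λ/μ = 9.1463/13.0152 = 0.7027
Wq = ρ/(μ−λ) = 0.7027/(13.0152−9.1463) = 0.18164 hr
In minutes: 0.18164·60 = 10.899 min

Final: 10.899 min


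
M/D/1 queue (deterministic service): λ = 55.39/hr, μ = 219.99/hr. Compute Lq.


ρ = 55.39/219.99 = 0.2518
M/D/1: Lq = ρ²/(2(1−ρ)) = 0.06340/(2·0.7482) = 0.04236

Final: 0.04236


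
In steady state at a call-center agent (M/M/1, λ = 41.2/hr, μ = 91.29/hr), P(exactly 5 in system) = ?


ρ = 41.2/91.29 = 0.4513
P_n = (1−ρ)·ρ^n = (1 − 0.4513)·0.4513^5 = 0.5487·0.018723 = 0.010273

Final: 0.010273


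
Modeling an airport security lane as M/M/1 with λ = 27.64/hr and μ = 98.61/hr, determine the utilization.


ρ = λ/μ = 27.64/98.61 = 0.2803

Final: 0.2803


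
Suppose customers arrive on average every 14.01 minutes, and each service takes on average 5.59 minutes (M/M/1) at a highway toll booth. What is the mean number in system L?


λ = 60/14.01 = 4.2827 /hr
μ = 60/5.59 = 10.7335 /hr
ρ = λ/μ = 4.2827/10.7335 = 0.3990
L = ρ/(1−ρ) = 0.3990/0.6010 = 0.6639

Final: 0.6639


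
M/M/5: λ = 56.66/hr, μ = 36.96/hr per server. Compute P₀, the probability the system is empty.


a = λ/μ = 56.66/36.96 = 1.5330; ρ = a/c = 0.3066
Σ_{k=0}^{4} a^k/k! (terms k=0..4) = 1.00000 + 1.53301 + 1.17506 + 0.60046 + 0.23013 = 4.53865
Tail: a^5/(5!(1−ρ)) = 8.46687/(120·0.6934) = 0.10176
P₀ = 1/(4.53865 + 0.10176) = 1/4.64041 = 0.215498

Final: 0.215498


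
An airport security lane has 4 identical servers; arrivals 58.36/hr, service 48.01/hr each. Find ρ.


ρ = λ/(cμ) = 58.36/(4·48.01) = 58.36/192.04 = 0.3039

Final: 0.3039


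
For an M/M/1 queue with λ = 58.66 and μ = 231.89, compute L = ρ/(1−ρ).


ρ = λ/μ = 58.66/231.89 = 0.2530
L = ρ/(1−ρ) = 0.2530/(1 − 0.2530) = 0.2530/0.7470 = 0.3386

Final: 0.3386


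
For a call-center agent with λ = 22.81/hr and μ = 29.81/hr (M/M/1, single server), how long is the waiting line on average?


ρ = 22.81/29.81 = 0.7652
Lq = ρ²/(1−ρ) = 0.5855/0.2348 = 2.4934

Final: 2.4934


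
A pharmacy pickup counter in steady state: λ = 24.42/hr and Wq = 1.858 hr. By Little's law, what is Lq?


Lq = λWq = 24.42·1.858 = 45.3724

Final: 45.3724


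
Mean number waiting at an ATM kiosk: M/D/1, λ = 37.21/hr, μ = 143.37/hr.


ρ = 37.21/143.37 = 0.2595
M/D/1: Lq = ρ²/(2(1−ρ)) = 0.06736/(2·0.7405) = 0.04549

Final: 0.04549


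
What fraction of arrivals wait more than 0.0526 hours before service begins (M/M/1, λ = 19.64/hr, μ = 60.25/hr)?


ρ = 19.64/60.25 = 0.3260
P(Wq > t) = ρ·e^{−(μ−λ)t} = 0.3260·e^{−2.1361}
= 0.3260·0.118116 = 0.038503

Final: 0.038503


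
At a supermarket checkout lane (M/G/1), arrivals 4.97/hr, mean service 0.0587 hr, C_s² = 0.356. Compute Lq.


ρ = λ·E[S] = 4.97·0.0587 = 0.2917
Lq = ρ²(1+C_s²)/(2(1−ρ)) = 0.08511·(1+0.356)/(2·0.7083)
= 0.08511·1.3560/1.4165 = 0.08148

Final: 0.08148


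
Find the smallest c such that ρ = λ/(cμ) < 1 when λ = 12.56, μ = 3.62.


Stability requires cμ > λ ⇔ c > λ/μ.
λ/μ = 12.56/3.62 = 3.4696
Minimum integer c = ⌊3.4696⌋ + 1 = 4
Check: 4·3.62 = 14.48 > 12.56, while 3·3.62 = 10.86 ≤ 12.56

Final: 4 servers


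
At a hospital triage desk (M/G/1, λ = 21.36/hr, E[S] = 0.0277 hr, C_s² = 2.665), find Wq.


ρ = λ·E[S] = 21.36·0.0277 = 0.5917
E[S²] = E[S]²(1+C_s²) = 0.0277²·(1+2.665) = 0.002812
Wq = λ·E[S²]/(2(1−ρ)) = 21.36·0.002812/(2·0.4083) = 0.07355 hr

Final: 0.07355 hr


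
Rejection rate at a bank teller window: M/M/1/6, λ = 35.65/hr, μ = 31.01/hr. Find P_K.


ρ = λ/μ = 35.65/31.01 = 1.1496
P_K = (1−ρ)ρ^K/(1−ρ^(K+1)) = (-0.1496·2.308589)/(1 − 2.654021)
= -0.345432/-1.654021 = 0.208844

Final: 0.208844


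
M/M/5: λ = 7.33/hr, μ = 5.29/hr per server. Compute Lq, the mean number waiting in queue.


a = λ/μ = 1.3856; ρ = a/5 = 0.2771
P₀ = 0.249906
Lq = P₀·a^c·ρ / (c!·(1−ρ)²) = 0.249906·5.10789·0.2771/(120·0.52255)
= 0.005641

Final: 0.005641


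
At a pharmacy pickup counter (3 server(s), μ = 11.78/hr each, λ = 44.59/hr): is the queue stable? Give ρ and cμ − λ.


Total capacity cμ = 3·11.78 = 35.34/hr
ρ = λ/(cμ) = 44.59/35.34 = 1.2617
Stable ⇔ ρ < 1: NO
Spare capacity = cμ − λ = 35.34 − 44.59 = -9.25/hr

Final: ρ = 1.2617; unstable; margin = -9.25/hr


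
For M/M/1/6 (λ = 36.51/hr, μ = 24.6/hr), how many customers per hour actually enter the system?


ρ = 1.4841; P_K = (1−ρ)ρ^6/(1−ρ^7) = 0.348163
λ_eff = λ(1 − P_K) = 36.51·(1 − 0.348163) = 36.51·0.651837 = 23.7986 /hr

Final: 23.7986 /hr


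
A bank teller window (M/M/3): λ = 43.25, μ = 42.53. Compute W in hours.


a = 1.0169; ρ = 0.3390; P₀ = 0.357250
Lq = P₀·a^c·ρ/(c!(1−ρ)²) = 0.04858
Wq = Lq/λ = 0.04858/43.25 = 0.001123 hr
W = Wq + 1/μ = 0.001123 + 0.02351 = 0.02464 hr

Final: 0.02464 hr


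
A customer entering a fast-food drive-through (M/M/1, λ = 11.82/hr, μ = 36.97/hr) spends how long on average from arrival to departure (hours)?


W = 1/(μ−λ) = 1/(36.97 − 11.82) = 1/25.15 = 0.03976 hr

Final: 0.03976 hr


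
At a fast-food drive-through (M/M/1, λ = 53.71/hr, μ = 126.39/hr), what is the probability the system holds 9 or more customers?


ρ = 53.71/126.39 = 0.4250
P(N ≥ n) = ρ^n = 0.4250^9 = 0.0004519

Final: 0.0004519


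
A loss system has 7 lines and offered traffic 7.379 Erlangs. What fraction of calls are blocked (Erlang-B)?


B(c,a) = (a^c/c!) / Σ_{k=0}^{c} a^k/k!
a^7/7! = 236.348057
Σ terms (k=0..7): 1.00000 + 7.37900 + 27.22482 + 66.96398 + 123.53181 + 182.30824 + 224.20875 + 236.34806 = 868.964667
B = 236.348057/868.964667 = 0.271988

Final: 0.271988


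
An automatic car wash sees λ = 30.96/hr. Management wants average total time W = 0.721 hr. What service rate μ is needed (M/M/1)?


W = 1/(μ−λ) ⇒ μ − λ = 1/W = 1/0.721 = 1.3870
μ = λ + 1/W = 30.96 + 1.3870 = 32.3470 per hr

Final: 32.3470 /hr


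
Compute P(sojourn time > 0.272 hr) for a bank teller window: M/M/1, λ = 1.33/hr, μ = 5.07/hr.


W ~ Exponential(μ−λ) for M/M/1.
μ − λ = 5.07 − 1.33 = 3.7400
P(W > t) = e^{−(μ−λ)t} = e^{−1.0173} = 0.361577

Final: 0.361577


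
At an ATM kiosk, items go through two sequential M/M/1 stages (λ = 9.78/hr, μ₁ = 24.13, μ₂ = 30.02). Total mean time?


Each node sees arrival rate λ = 9.78/hr (tandem ⇒ throughput preserved).
W₁ = 1/(μ₁−λ) = 1/(24.13−9.78) = 0.06969 hr
W₂ = 1/(μ₂−λ) = 1/(30.02−9.78) = 0.04941 hr
W_total = W₁ + W₂ = 0.06969 + 0.04941 = 0.11909 hr

Final: 0.11909 hr


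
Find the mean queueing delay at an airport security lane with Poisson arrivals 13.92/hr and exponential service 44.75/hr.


ρ = 13.92/44.75 = 0.3111
Wq = ρ/(μ−λ) = 0.3111/(44.75 − 13.92) = 0.3111/30.83 = 0.01009 hr

Final: 0.01009 hr


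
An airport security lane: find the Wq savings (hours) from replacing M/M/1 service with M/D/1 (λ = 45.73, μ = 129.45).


ρ = 45.73/129.45 = 0.3533
Wq(M/M/1) = ρ/(μ−λ) = 0.3533/83.72 = 0.004220 hr
Wq(M/D/1) = ρ/(2(μ−λ)) = 0.002110 hr
Savings = 0.004220 − 0.002110 = 0.002110 hr

Final: 0.002110 hr


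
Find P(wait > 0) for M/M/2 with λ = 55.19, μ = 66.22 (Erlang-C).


a = λ/μ = 0.8334; ρ = a/2 = 0.4167
P₀ = 0.411715 (from M/M/c formula)
C(c,a) = [a^c/(c!(1−ρ))]·P₀ = [0.69461/(2·0.5833)]·0.411715
= 0.59543·0.411715 = 0.245149

Final: 0.245149


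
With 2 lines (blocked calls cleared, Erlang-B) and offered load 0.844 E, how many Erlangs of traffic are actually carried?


B(2,0.844) = 0.161882 (Erlang-B)
Carried load = a(1 − B) = 0.844·(1 − 0.161882) = 0.844·0.838118 = 0.7074 E

Final: 0.7074 Erlangs


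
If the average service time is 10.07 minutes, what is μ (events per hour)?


μ = 1/(service time) in consistent units.
1 hour = 60 min, so μ = 60/10.07 = 5.9583 per hour

Final: 5.9583 /hr


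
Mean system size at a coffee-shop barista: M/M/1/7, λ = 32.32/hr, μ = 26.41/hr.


ρ = 32.32/26.41 = 1.2238
L = ρ[1 − (K+1)ρ^K + Kρ^(K+1)] / [(1−ρ)(1−ρ^(K+1))]
Numerator: 1.2238·(1 − 8·4.110746 + 7·5.030644) = 4.073398
Denominator: (-0.2238)·(-4.030644) = 0.901973
L = 4.073398/0.901973 = 4.5161

Final: 4.5161


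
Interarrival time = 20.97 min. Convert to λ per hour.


λ = 1/(interarrival time) in consistent units.
1 hour = 60 min, so λ = 60/20.97 = 2.8612 per hour

Final: 2.8612 /hr


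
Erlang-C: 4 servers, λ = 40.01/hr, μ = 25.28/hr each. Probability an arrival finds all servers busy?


a = λ/μ = 1.5827; ρ = a/4 = 0.3957
P₀ = 0.202905 (from M/M/c formula)
C(c,a) = [a^c/(c!(1−ρ))]·P₀ = [6.27431/(24·0.6043)]·0.202905
= 0.43259·0.202905 = 0.087775

Final: 0.087775


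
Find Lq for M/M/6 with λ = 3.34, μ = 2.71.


a = λ/μ = 1.2325; ρ = a/6 = 0.2054
P₀ = 0.291550
Lq = P₀·a^c·ρ / (c!·(1−ρ)²) = 0.291550·3.50480·0.2054/(720·0.63137)
= 0.0004617

Final: 0.0004617


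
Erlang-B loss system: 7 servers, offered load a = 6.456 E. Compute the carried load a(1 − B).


B(7,6.456) = 0.214548 (Erlang-B)
Carried load = a(1 − B) = 6.456·(1 − 0.214548) = 6.456·0.785452 = 5.0709 E

Final: 5.0709 Erlangs


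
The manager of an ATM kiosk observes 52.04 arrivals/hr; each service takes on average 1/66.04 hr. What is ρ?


ρ = λ/μ = 52.04/66.04 = 0.7880

Final: 0.7880


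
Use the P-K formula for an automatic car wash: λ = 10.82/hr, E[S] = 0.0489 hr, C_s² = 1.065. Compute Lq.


ρ = λ·E[S] = 10.82·0.0489 = 0.5291
Lq = ρ²(1+C_s²)/(2(1−ρ)) = 0.2799·(1+1.065)/(2·0.4709)
= 0.2799·2.0650/0.9418 = 0.61381

Final: 0.61381


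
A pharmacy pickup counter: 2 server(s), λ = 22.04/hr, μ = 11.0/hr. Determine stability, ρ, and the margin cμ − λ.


Total capacity cμ = 2·11.0 = 22.00/hr
ρ = λ/(cμ) = 22.04/22.00 = 1.0018
Stable ⇔ ρ < 1: NO
Spare capacity = cμ − λ = 22.00 − 22.04 = -0.04/hr

Final: ρ = 1.0018; unstable; margin = -0.04/hr


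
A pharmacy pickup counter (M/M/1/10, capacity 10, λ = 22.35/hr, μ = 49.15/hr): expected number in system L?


ρ = 22.35/49.15 = 0.4547
L = ρ[1 − (K+1)ρ^K + Kρ^(K+1)] / [(1−ρ)(1−ρ^(K+1))]
Numerator: 0.4547·(1 − 11·0.0003780 + 10·0.0001719) = 0.453621
Denominator: (0.5453)·(0.999828) = 0.545176
L = 0.453621/0.545176 = 0.8321

Final: 0.8321


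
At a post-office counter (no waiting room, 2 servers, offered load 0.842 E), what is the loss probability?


B(c,a) = (a^c/c!) / Σ_{k=0}^{c} a^k/k!
a^2/2! = 0.354482
Σ terms (k=0..2): 1.00000 + 0.84200 + 0.35448 = 2.196482
B = 0.354482/2.196482 = 0.161386

Final: 0.161386


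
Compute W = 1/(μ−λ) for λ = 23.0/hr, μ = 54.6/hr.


W = 1/(μ−λ) = 1/(54.6 − 23.0) = 1/31.60 = 0.03165 hr

Final: 0.03165 hr


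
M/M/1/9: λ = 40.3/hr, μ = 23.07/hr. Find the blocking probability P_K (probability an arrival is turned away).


ρ = λ/μ = 40.3/23.07 = 1.7469
P_K = (1−ρ)ρ^K/(1−ρ^(K+1)) = (-0.7469·151.466665)/(1 − 264.590664)
= -113.123999/-263.590664 = 0.429165

Final: 0.429165


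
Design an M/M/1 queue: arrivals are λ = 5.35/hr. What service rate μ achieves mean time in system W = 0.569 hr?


W = 1/(μ−λ) ⇒ μ − λ = 1/W = 1/0.569 = 1.7575
μ = λ + 1/W = 5.35 + 1.7575 = 7.1075 per hr

Final: 7.1075 /hr


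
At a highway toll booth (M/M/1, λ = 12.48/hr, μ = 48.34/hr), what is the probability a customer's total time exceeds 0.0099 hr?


W ~ Exponential(μ−λ) for M/M/1.
μ − λ = 48.34 − 12.48 = 35.8600
P(W > t) = e^{−(μ−λ)t} = e^{−0.3550} = 0.701164

Final: 0.701164


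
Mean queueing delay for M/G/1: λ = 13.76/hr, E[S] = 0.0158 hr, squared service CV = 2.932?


ρ = λ·E[S] = 13.76·0.0158 = 0.2174
E[S²] = E[S]²(1+C_s²) = 0.0158²·(1+2.932) = 0.0009816
Wq = λ·E[S²]/(2(1−ρ)) = 13.76·0.0009816/(2·0.7826) = 0.008629 hr

Final: 0.008629 hr


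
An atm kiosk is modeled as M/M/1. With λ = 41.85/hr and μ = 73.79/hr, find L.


ρ = λ/μ = 41.85/73.79 = 0.5672
L = ρ/(1−ρ) = 0.5672/(1 − 0.5672) = 0.5672/0.4328 = 1.3103

Final: 1.3103


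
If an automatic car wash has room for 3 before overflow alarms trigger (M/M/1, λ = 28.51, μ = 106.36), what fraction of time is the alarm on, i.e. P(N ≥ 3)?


ρ = 28.51/106.36 = 0.2681
P(N ≥ n) = ρ^n = 0.2681^3 = 0.019260

Final: 0.019260


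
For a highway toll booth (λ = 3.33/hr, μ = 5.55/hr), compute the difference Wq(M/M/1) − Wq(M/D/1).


ρ = 3.33/5.55 = 0.6000
Wq(M/M/1) = ρ/(μ−λ) = 0.6000/2.22 = 0.27027 hr
Wq(M/D/1) = ρ/(2(μ−λ)) = 0.13514 hr
Savings = 0.27027 − 0.13514 = 0.13514 hr

Final: 0.13514 hr


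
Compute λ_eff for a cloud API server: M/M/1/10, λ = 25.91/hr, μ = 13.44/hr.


ρ = 1.9278; P_K = (1−ρ)ρ^10/(1−ρ^11) = 0.481634
λ_eff = λ(1 − P_K) = 25.91·(1 − 0.481634) = 25.91·0.518366 = 13.4309 /hr

Final: 13.4309 /hr


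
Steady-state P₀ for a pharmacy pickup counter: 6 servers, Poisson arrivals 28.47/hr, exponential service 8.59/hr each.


a = λ/μ = 28.47/8.59 = 3.3143; ρ = a/c = 0.5524
Σ_{k=0}^{5} a^k/k! (terms k=0..5) = 1.00000 + 3.31432 + 5.49236 + 6.06781 + 5.02766 + 3.33265 = 24.23479
Tail: a^6/(6!(1−ρ)) = 1325.45754/(720·0.4476) = 4.11273
P₀ = 1/(24.23479 + 4.11273) = 1/28.34752 = 0.035276

Final: 0.035276


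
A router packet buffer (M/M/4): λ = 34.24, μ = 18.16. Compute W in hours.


a = 1.8855; ρ = 0.4714; P₀ = 0.147576
Lq = P₀·a^c·ρ/(c!(1−ρ)²) = 0.13108
Wq = Lq/λ = 0.13108/34.24 = 0.003828 hr
W = Wq + 1/μ = 0.003828 + 0.05507 = 0.05889 hr

Final: 0.05889 hr


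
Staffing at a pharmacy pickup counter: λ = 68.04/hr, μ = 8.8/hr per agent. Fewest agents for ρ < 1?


Stability requires cμ > λ ⇔ c > λ/μ.
λ/μ = 68.04/8.8 = 7.7318
Minimum integer c = ⌊7.7318⌋ + 1 = 8
Check: 8·8.8 = 70.40 > 68.04, while 7·8.8 = 61.60 ≤ 68.04

Final: 8 servers


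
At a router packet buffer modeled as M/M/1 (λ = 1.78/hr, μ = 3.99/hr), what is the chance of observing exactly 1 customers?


ρ = 1.78/3.99 = 0.4461
P_n = (1−ρ)·ρ^n = (1 − 0.4461)·0.4461^1 = 0.5539·0.446115 = 0.247096

Final: 0.247096


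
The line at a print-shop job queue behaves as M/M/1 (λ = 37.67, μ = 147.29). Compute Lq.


ρ = 37.67/147.29 = 0.2558
Lq = ρ²/(1−ρ) = 0.06541/0.7442 = 0.08789

Final: 0.08789


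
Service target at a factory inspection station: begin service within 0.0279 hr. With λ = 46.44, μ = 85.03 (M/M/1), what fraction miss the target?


ρ = 46.44/85.03 = 0.5462
P(Wq > t) = ρ·e^{−(μ−λ)t} = 0.5462·e^{−1.0767}
= 0.5462·0.340731 = 0.186094

Final: 0.186094


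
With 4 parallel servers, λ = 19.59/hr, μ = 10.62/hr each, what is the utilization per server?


ρ = λ/(cμ) = 19.59/(4·10.62) = 19.59/42.48 = 0.4612

Final: 0.4612


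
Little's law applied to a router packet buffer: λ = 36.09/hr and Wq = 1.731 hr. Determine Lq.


Lq = λWq = 36.09·1.731 = 62.4718

Final: 62.4718


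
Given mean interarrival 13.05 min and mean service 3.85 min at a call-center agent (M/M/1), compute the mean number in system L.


λ = 60/13.05 = 4.5977 /hr
μ = 60/3.85 = 15.5844 /hr
ρ = λ/μ = 4.5977/15.5844 = 0.2950
L = ρ/(1−ρ) = 0.2950/0.7050 = 0.4185

Final: 0.4185


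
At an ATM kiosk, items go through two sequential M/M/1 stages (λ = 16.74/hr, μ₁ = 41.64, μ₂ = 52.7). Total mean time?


Each node sees arrival rate λ = 16.74/hr (tandem ⇒ throughput preserved).
W₁ = 1/(μ₁−λ) = 1/(41.64−16.74) = 0.04016 hr
W₂ = 1/(μ₂−λ) = 1/(52.7−16.74) = 0.02781 hr
W_total = W₁ + W₂ = 0.04016 + 0.02781 = 0.06797 hr

Final: 0.06797 hr


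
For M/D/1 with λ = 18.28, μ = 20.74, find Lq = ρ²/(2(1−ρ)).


ρ = 18.28/20.74 = 0.8814
M/D/1: Lq = ρ²/(2(1−ρ)) = 0.7768/(2·0.1186) = 3.27475

Final: 3.27475


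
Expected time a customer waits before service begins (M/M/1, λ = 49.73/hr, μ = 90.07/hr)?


ρ = 49.73/90.07 = 0.5521
Wq = ρ/(μ−λ) = 0.5521/(90.07 − 49.73) = 0.5521/40.34 = 0.01369 hr

Final: 0.01369 hr


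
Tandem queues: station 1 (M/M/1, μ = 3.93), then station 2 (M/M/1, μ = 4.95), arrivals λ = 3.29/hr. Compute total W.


Each node sees arrival rate λ = 3.29/hr (tandem ⇒ throughput preserved).
W₁ = 1/(μ₁−λ) = 1/(3.93−3.29) = 1.56250 hr
W₂ = 1/(μ₂−λ) = 1/(4.95−3.29) = 0.60241 hr
W_total = W₁ + W₂ = 1.56250 + 0.60241 = 2.16491 hr

Final: 2.16491 hr


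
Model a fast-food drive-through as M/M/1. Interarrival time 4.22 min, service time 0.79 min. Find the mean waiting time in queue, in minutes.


λ = 60/4.22 = 14.2180 /hr
μ = 60/0.79 = 75.9494 /hr
ρ = λ/μ = 14.2180/75.9494 = 0.1872
Wq = ρ/(μ−λ) = 0.1872/(75.9494−14.2180) = 0.003033 hr
In minutes: 0.003033·60 = 0.1820 min

Final: 0.1820 min


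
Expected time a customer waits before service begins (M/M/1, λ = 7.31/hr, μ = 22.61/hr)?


ρ = 7.31/22.61 = 0.3233
Wq = ρ/(μ−λ) = 0.3233/(22.61 − 7.31) = 0.3233/15.30 = 0.02113 hr

Final: 0.02113 hr


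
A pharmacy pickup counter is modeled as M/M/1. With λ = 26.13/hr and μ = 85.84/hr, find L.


ρ = λ/μ = 26.13/85.84 = 0.3044
L = ρ/(1−ρ) = 0.3044/(1 − 0.3044) = 0.3044/0.6956 = 0.4376

Final: 0.4376


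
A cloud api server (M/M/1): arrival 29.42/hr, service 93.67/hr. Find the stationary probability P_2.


ρ = 29.42/93.67 = 0.3141
P_n = (1−ρ)·ρ^n = (1 − 0.3141)·0.3141^2 = 0.6859·0.098647 = 0.067664

Final: 0.067664


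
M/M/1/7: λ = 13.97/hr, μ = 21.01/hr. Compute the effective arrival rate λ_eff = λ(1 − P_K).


ρ = 0.6649; P_K = (1−ρ)ρ^7/(1−ρ^8) = 0.020020
λ_eff = λ(1 − P_K) = 13.97·(1 − 0.020020) = 13.97·0.979980 = 13.6903 /hr

Final: 13.6903 /hr


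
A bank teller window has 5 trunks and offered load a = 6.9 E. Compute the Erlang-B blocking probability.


B(c,a) = (a^c/c!) / Σ_{k=0}^{c} a^k/k!
a^5/5! = 130.335946
Σ terms (k=0..5): 1.00000 + 6.90000 + 23.80500 + 54.75150 + 94.44634 + 130.33595 = 311.238783
B = 130.335946/311.238783 = 0.418765

Final: 0.418765


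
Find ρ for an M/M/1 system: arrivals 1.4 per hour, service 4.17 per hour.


ρ = λ/μ = 1.4/4.17 = 0.3357

Final: 0.3357


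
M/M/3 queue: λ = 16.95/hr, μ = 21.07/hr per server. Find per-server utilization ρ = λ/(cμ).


ρ = λ/(cμ) = 16.95/(3·21.07) = 16.95/63.21 = 0.2682

Final: 0.2682


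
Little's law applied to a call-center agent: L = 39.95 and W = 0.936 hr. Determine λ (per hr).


λ = L/W = 39.95/0.936 = 42.6816 /hr

Final: 42.6816 /hr


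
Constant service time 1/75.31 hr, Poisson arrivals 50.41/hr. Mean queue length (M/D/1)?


ρ = 50.41/75.31 = 0.6694
M/D/1: Lq = ρ²/(2(1−ρ)) = 0.4481/(2·0.3306) = 0.67757

Final: 0.67757


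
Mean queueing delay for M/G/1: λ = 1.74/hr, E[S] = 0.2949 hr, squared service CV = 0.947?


ρ = λ·E[S] = 1.74·0.2949 = 0.5131
E[S²] = E[S]²(1+C_s²) = 0.2949²·(1+0.947) = 0.169323
Wq = λ·E[S²]/(2(1−ρ)) = 1.74·0.169323/(2·0.4869) = 0.30256 hr

Final: 0.30256 hr


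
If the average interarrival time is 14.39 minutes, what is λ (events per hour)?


λ = 1/(interarrival time) in consistent units.
1 hour = 60 min, so λ = 60/14.39 = 4.1696 per hour

Final: 4.1696 /hr


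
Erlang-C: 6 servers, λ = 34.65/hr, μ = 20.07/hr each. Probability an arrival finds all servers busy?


a = λ/μ = 1.7265; ρ = a/6 = 0.2877
P₀ = 0.177807 (from M/M/c formula)
C(c,a) = [a^c/(c!(1−ρ))]·P₀ = [26.48105/(720·0.7123)]·0.177807
= 0.05164·0.177807 = 0.009182

Final: 0.009182


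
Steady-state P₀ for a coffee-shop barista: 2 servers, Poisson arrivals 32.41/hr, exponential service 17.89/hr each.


a = λ/μ = 32.41/17.89 = 1.8116; ρ = a/c = 0.9058
Σ_{k=0}^{1} a^k/k! (terms k=0..1) = 1.00000 + 1.81163 = 2.81163
Tail: a^2/(2!(1−ρ)) = 3.28199/(2·0.09419) = 17.42279
P₀ = 1/(2.81163 + 17.42279) = 1/20.23442 = 0.049421

Final: 0.049421


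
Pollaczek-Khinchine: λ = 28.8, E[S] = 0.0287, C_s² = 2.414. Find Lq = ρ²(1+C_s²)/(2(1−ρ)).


ρ = λ·E[S] = 28.8·0.0287 = 0.8266
Lq = ρ²(1+C_s²)/(2(1−ρ)) = 0.6832·(1+2.414)/(2·0.1734)
= 0.6832·3.4140/0.3469 = 6.72408

Final: 6.72408


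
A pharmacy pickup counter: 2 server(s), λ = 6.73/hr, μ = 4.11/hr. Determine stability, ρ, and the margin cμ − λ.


Total capacity cμ = 2·4.11 = 8.22/hr
ρ = λ/(cμ) = 6.73/8.22 = 0.8187
Stable ⇔ ρ < 1: YES
Spare capacity = cμ − λ = 8.22 − 6.73 = 1.49/hr

Final: ρ = 0.8187; stable; margin = 1.49/hr


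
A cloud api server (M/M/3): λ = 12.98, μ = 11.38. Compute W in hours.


a = 1.1406; ρ = 0.3802; P₀ = 0.313470
Lq = P₀·a^c·ρ/(c!(1−ρ)²) = 0.07673
Wq = Lq/λ = 0.07673/12.98 = 0.005911 hr
W = Wq + 1/μ = 0.005911 + 0.08787 = 0.09378 hr

Final: 0.09378 hr


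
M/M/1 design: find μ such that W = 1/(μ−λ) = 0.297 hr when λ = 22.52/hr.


W = 1/(μ−λ) ⇒ μ − λ = 1/W = 1/0.297 = 3.3670
μ = λ + 1/W = 22.52 + 3.3670 = 25.8870 per hr

Final: 25.8870 /hr


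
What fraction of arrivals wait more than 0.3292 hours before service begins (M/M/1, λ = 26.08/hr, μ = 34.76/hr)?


ρ = 26.08/34.76 = 0.7503
P(Wq > t) = ρ·e^{−(μ−λ)t} = 0.7503·e^{−2.8575}
= 0.7503·0.057415 = 0.043077

Final: 0.043077


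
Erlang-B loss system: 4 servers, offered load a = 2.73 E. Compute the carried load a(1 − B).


B(4,2.73) = 0.175841 (Erlang-B)
Carried load = a(1 − B) = 2.73·(1 − 0.175841) = 2.73·0.824159 = 2.2500 E

Final: 2.2500 Erlangs


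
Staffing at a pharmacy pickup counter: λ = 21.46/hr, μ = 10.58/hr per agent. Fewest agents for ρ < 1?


Stability requires cμ > λ ⇔ c > λ/μ.
λ/μ = 21.46/10.58 = 2.0284
Minimum integer c = ⌊2.0284⌋ + 1 = 3
Check: 3·10.58 = 31.74 > 21.46, while 2·10.58 = 21.16 ≤ 21.46

Final: 3 servers


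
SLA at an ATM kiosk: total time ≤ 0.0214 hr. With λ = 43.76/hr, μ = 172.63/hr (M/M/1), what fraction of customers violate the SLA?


W ~ Exponential(μ−λ) for M/M/1.
μ − λ = 172.63 − 43.76 = 128.8700
P(W > t) = e^{−(μ−λ)t} = e^{−2.7578} = 0.063430

Final: 0.063430


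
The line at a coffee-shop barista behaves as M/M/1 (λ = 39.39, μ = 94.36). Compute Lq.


ρ = 39.39/94.36 = 0.4174
Lq = ρ²/(1−ρ) = 0.1743/0.5826 = 0.2991

Final: 0.2991


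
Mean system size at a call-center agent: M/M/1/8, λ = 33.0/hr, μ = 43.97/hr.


ρ = 33.0/43.97 = 0.7505
L = ρ[1 − (K+1)ρ^K + Kρ^(K+1)] / [(1−ρ)(1−ρ^(K+1))]
Numerator: 0.7505·(1 − 9·0.100661 + 8·0.075547) = 0.524180
Denominator: (0.2495)·(0.924453) = 0.230640
L = 0.524180/0.230640 = 2.2727

Final: 2.2727


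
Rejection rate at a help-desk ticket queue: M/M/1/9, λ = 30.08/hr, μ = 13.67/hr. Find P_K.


ρ = λ/μ = 30.08/13.67 = 2.2004
P_K = (1−ρ)ρ^K/(1−ρ^(K+1)) = (-1.2004·1209.438686)/(1 − 2661.295953)
= -1451.857267/-2660.295953 = 0.545750

Final: 0.545750


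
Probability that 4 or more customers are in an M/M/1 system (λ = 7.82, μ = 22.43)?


ρ = 7.82/22.43 = 0.3486
P(N ≥ n) = ρ^n = 0.3486^4 = 0.014774

Final: 0.014774


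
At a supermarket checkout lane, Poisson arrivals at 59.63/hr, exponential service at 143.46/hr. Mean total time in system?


W = 1/(μ−λ) = 1/(143.46 − 59.63) = 1/83.83 = 0.01193 hr

Final: 0.01193 hr


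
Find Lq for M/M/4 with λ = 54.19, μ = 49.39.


a = λ/μ = 1.0972; ρ = a/4 = 0.2743
P₀ = 0.333063
Lq = P₀·a^c·ρ / (c!·(1−ρ)²) = 0.333063·1.44917·0.2743/(24·0.52665)
= 0.01047

Final: 0.01047


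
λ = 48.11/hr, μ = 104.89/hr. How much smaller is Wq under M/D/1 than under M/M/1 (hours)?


ρ = 48.11/104.89 = 0.4587
Wq(M/M/1) = ρ/(μ−λ) = 0.4587/56.78 = 0.008078 hr
Wq(M/D/1) = ρ/(2(μ−λ)) = 0.004039 hr
Savings = 0.008078 − 0.004039 = 0.004039 hr

Final: 0.004039 hr


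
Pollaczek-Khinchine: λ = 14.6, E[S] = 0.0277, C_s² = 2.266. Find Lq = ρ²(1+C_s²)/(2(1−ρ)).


ρ = λ·E[S] = 14.6·0.0277 = 0.4044
Lq = ρ²(1+C_s²)/(2(1−ρ)) = 0.1636·(1+2.266)/(2·0.5956)
= 0.1636·3.2660/1.1912 = 0.44845

Final: 0.44845


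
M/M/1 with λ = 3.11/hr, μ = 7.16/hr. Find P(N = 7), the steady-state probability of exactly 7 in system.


ρ = 3.11/7.16 = 0.4344
P_n = (1−ρ)·ρ^n = (1 − 0.4344)·0.4344^7 = 0.5656·0.002917 = 0.001650

Final: 0.001650


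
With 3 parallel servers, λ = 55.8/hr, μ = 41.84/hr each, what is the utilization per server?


ρ = λ/(cμ) = 55.8/(3·41.84) = 55.8/125.52 = 0.4446

Final: 0.4446


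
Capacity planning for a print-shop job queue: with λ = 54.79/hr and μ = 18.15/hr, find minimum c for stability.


Stability requires cμ > λ ⇔ c > λ/μ.
λ/μ = 54.79/18.15 = 3.0187
Minimum integer c = ⌊3.0187⌋ + 1 = 4
Check: 4·18.15 = 72.60 > 54.79, while 3·18.15 = 54.45 ≤ 54.79

Final: 4 servers


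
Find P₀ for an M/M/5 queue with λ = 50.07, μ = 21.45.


a = λ/μ = 50.07/21.45 = 2.3343; ρ = a/c = 0.4669
Σ_{k=0}^{4} a^k/k! (terms k=0..4) = 1.00000 + 2.33427 + 2.72440 + 2.11982 + 1.23706 = 9.41554
Tail: a^5/(5!(1−ρ)) = 69.30291/(120·0.5331) = 1.08324
P₀ = 1/(9.41554 + 1.08324) = 1/10.49878 = 0.095249

Final: 0.095249


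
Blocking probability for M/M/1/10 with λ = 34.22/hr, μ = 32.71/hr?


ρ = λ/μ = 34.22/32.71 = 1.0462
P_K = (1−ρ)ρ^K/(1−ρ^(K+1)) = (-0.04616·1.570343)/(1 − 1.642835)
= -0.072492/-0.642835 = 0.112769

Final: 0.112769


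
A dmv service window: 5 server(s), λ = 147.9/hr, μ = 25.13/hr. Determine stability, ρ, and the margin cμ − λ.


Total capacity cμ = 5·25.13 = 125.65/hr
ρ = λ/(cμ) = 147.9/125.65 = 1.1771
Stable ⇔ ρ < 1: NO
Spare capacity = cμ − λ = 125.65 − 147.9 = -22.25/hr

Final: ρ = 1.1771; unstable; margin = -22.25/hr


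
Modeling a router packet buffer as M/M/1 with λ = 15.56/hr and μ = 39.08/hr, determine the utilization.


ρ = λ/μ = 15.56/39.08 = 0.3982

Final: 0.3982


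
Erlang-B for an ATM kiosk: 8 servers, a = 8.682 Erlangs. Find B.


B(c,a) = (a^c/c!) / Σ_{k=0}^{c} a^k/k!
a^8/8! = 800.640820
Σ terms (k=0..8): 1.00000 + 8.68200 + 37.68856 + 109.07070 + 236.73795 + 411.07178 + 594.82086 + 737.74782 + 800.64082 = 2937.460491
B = 800.640820/2937.460491 = 0.272562

Final: 0.272562


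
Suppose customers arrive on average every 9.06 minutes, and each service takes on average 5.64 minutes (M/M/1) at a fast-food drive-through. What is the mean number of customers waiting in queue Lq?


λ = 60/9.06 = 6.6225 /hr
μ = 60/5.64 = 10.6383 /hr
ρ = λ/μ = 6.6225/10.6383 = 0.6225
Lq = ρ²/(1−ρ) = 0.3875/0.3775 = 1.0266

Final: 1.0266


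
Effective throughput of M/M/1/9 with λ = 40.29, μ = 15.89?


ρ = 2.5356; P_K = (1−ρ)ρ^9/(1−ρ^10) = 0.605664
λ_eff = λ(1 − P_K) = 40.29·(1 − 0.605664) = 40.29·0.394336 = 15.8878 /hr

Final: 15.8878 /hr


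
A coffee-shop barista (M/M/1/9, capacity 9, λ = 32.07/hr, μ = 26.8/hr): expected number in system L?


ρ = 32.07/26.8 = 1.1966
L = ρ[1 − (K+1)ρ^K + Kρ^(K+1)] / [(1−ρ)(1−ρ^(K+1))]
Numerator: 1.1966·(1 − 10·5.031268 + 9·6.020626) = 5.831176
Denominator: (-0.1966)·(-5.020626) = 0.987265
L = 5.831176/0.987265 = 5.9064

Final: 5.9064


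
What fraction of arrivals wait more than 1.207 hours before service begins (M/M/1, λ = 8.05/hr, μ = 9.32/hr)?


ρ = 8.05/9.32 = 0.8637
P(Wq > t) = ρ·e^{−(μ−λ)t} = 0.8637·e^{−1.5329}
= 0.8637·0.215911 = 0.186489

Final: 0.186489


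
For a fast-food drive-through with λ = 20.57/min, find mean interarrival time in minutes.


Mean interarrival time = 1/λ = 1/20.57 minute = 0.04861 minute
In minutes: 0.04861 × 1 = 0.04861 min

Final: 0.04861 min


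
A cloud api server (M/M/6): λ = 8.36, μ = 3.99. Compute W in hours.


a = 2.0952; ρ = 0.3492; P₀ = 0.122800
Lq = P₀·a^c·ρ/(c!(1−ρ)²) = 0.01190
Wq = Lq/λ = 0.01190/8.36 = 0.001423 hr
W = Wq + 1/μ = 0.001423 + 0.25063 = 0.25205 hr

Final: 0.25205 hr


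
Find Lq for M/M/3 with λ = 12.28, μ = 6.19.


a = λ/μ = 1.9838; ρ = a/3 = 0.6613
P₀ = 0.113721
Lq = P₀·a^c·ρ / (c!·(1−ρ)²) = 0.113721·7.80770·0.6613/(6·0.11473)
= 0.85295

Final: 0.85295


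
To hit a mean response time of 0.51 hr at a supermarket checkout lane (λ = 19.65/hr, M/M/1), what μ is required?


W = 1/(μ−λ) ⇒ μ − λ = 1/W = 1/0.51 = 1.9608
μ = λ + 1/W = 19.65 + 1.9608 = 21.6108 per hr

Final: 21.6108 /hr


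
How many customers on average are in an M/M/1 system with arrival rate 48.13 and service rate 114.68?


ρ = λ/μ = 48.13/114.68 = 0.4197
L = ρ/(1−ρ) = 0.4197/(1 − 0.4197) = 0.4197/0.5803 = 0.7232

Final: 0.7232


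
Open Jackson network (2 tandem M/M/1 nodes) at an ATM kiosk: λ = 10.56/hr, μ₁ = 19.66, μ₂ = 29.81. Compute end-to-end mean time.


Each node sees arrival rate λ = 10.56/hr (tandem ⇒ throughput preserved).
W₁ = 1/(μ₁−λ) = 1/(19.66−10.56) = 0.10989 hr
W₂ = 1/(μ₂−λ) = 1/(29.81−10.56) = 0.05195 hr
W_total = W₁ + W₂ = 0.10989 + 0.05195 = 0.16184 hr

Final: 0.16184 hr


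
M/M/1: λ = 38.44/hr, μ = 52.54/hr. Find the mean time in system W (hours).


W = 1/(μ−λ) = 1/(52.54 − 38.44) = 1/14.10 = 0.07092 hr

Final: 0.07092 hr


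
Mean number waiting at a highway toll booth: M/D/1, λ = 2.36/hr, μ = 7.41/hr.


ρ = 2.36/7.41 = 0.3185
M/D/1: Lq = ρ²/(2(1−ρ)) = 0.1014/(2·0.6815) = 0.07442

Final: 0.07442


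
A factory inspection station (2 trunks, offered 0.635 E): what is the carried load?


B(2,0.635) = 0.109774 (Erlang-B)
Carried load = a(1 − B) = 0.635·(1 − 0.109774) = 0.635·0.890226 = 0.5653 E

Final: 0.5653 Erlangs


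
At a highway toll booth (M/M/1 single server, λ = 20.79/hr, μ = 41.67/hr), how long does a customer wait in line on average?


ρ = 20.79/41.67 = 0.4989
Wq = ρ/(μ−λ) = 0.4989/(41.67 − 20.79) = 0.4989/20.88 = 0.02389 hr

Final: 0.02389 hr


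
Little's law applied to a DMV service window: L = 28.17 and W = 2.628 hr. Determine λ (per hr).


λ = L/W = 28.17/2.628 = 10.7192 /hr

Final: 10.7192 /hr


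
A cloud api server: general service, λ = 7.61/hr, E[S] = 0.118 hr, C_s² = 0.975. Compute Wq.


ρ = λ·E[S] = 7.61·0.118 = 0.8980
E[S²] = E[S]²(1+C_s²) = 0.118²·(1+0.975) = 0.027500
Wq = λ·E[S²]/(2(1−ρ)) = 7.61·0.027500/(2·0.1020) = 1.02565 hr

Final: 1.02565 hr


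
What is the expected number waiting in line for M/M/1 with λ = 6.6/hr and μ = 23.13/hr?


ρ = 6.6/23.13 = 0.2853
Lq = ρ²/(1−ρ) = 0.08142/0.7147 = 0.1139

Final: 0.1139


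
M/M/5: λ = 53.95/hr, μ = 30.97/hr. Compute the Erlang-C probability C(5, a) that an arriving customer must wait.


a = λ/μ = 1.7420; ρ = a/5 = 0.3484
P₀ = 0.174544 (from M/M/c formula)
C(c,a) = [a^c/(c!(1−ρ))]·P₀ = [16.04173/(120·0.6516)]·0.174544
= 0.20516·0.174544 = 0.035809

Final: 0.035809


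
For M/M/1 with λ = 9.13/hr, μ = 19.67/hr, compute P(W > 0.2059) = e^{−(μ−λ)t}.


W ~ Exponential(μ−λ) for M/M/1.
μ − λ = 19.67 − 9.13 = 10.5400
P(W > t) = e^{−(μ−λ)t} = e^{−2.1702} = 0.114156

Final: 0.114156


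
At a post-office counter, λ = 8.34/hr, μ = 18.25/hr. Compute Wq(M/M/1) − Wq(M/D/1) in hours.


ρ = 8.34/18.25 = 0.4570
Wq(M/M/1) = ρ/(μ−λ) = 0.4570/9.91 = 0.04611 hr
Wq(M/D/1) = ρ/(2(μ−λ)) = 0.02306 hr
Savings = 0.04611 − 0.02306 = 0.02306 hr

Final: 0.02306 hr


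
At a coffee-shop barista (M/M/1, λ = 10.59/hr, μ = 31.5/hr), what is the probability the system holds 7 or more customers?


ρ = 10.59/31.5 = 0.3362
P(N ≥ n) = ρ^n = 0.3362^7 = 0.0004854

Final: 0.0004854


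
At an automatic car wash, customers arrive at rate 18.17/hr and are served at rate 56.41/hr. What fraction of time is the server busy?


ρ = λ/μ = 18.17/56.41 = 0.3221

Final: 0.3221


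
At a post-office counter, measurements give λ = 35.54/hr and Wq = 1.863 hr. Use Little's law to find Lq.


Lq = λWq = 35.54·1.863 = 66.2110

Final: 66.2110


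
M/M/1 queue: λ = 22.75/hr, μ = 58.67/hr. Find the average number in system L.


ρ = λ/μ = 22.75/58.67 = 0.3878
L = ρ/(1−ρ) = 0.3878/(1 − 0.3878) = 0.3878/0.6122 = 0.6334

Final: 0.6334
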